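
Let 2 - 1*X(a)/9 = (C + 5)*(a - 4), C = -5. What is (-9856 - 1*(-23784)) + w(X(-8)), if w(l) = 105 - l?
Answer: 14015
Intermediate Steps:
X(a) = 18 (X(a) = 18 - 9*(-5 + 5)*(a - 4) = 18 - 0*(-4 + a) = 18 - 9*0 = 18 + 0 = 18)
(-9856 - 1*(-23784)) + w(X(-8)) = (-9856 - 1*(-23784)) + (105 - 1*18) = (-9856 + 23784) + (105 - 18) = 13928 + 87 = 14015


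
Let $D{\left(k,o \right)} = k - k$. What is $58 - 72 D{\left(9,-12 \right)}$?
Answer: $58$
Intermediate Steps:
$D{\left(k,o \right)} = 0$
$58 - 72 D{\left(9,-12 \right)} = 58 - 0 = 58 + 0 = 58$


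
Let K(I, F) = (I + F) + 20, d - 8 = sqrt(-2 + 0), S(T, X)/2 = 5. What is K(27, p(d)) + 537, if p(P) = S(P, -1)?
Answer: 594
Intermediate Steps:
S(T, X) = 10 (S(T, X) = 2*5 = 10)
d = 8 + I*sqrt(2) (d = 8 + sqrt(-2 + 0) = 8 + sqrt(-2) = 8 + I*sqrt(2) ≈ 8.0 + 1.4142*I)
p(P) = 10
K(I, F) = 20 + F + I (K(I, F) = (F + I) + 20 = 20 + F + I)
K(27, p(d)) + 537 = (20 + 10 + 27) + 537 = 57 + 537 = 594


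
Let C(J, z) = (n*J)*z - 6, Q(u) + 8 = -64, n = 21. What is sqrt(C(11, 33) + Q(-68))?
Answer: sqrt(7545) ≈ 86.862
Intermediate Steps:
Q(u) = -72 (Q(u) = -8 - 64 = -72)
C(J, z) = -6 + 21*J*z (C(J, z) = (21*J)*z - 6 = 21*J*z - 6 = -6 + 21*J*z)
sqrt(C(11, 33) + Q(-68)) = sqrt((-6 + 21*11*33) - 72) = sqrt((-6 + 7623) - 72) = sqrt(7617 - 72) = sqrt(7545)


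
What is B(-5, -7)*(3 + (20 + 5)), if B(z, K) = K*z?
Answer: 980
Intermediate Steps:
B(-5, -7)*(3 + (20 + 5)) = (-7*(-5))*(3 + (20 + 5)) = 35*(3 + 25) = 35*28 = 980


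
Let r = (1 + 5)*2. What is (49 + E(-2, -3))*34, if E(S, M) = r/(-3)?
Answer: 1530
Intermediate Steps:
r = 12 (r = 6*2 = 12)
E(S, M) = -4 (E(S, M) = 12/(-3) = 12*(-⅓) = -4)
(49 + E(-2, -3))*34 = (49 - 4)*34 = 45*34 = 1530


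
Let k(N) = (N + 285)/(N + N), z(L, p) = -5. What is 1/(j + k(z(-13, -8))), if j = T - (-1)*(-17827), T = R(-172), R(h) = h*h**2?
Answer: -1/5106303 ≈ -1.9584e-7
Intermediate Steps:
R(h) = h**3
T = -5088448 (T = (-172)**3 = -5088448)
k(N) = (285 + N)/(2*N) (k(N) = (285 + N)/((2*N)) = (285 + N)*(1/(2*N)) = (285 + N)/(2*N))
j = -5106275 (j = -5088448 - (-1)*(-17827) = -5088448 - 1*17827 = -5088448 - 17827 = -5106275)
1/(j + k(z(-13, -8))) = 1/(-5106275 + (1/2)*(285 - 5)/(-5)) = 1/(-5106275 + (1/2)*(-1/5)*280) = 1/(-5106275 - 28) = 1/(-5106303) = -1/5106303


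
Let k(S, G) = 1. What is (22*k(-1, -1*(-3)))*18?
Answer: 396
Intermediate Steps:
(22*k(-1, -1*(-3)))*18 = (22*1)*18 = 22*18 = 396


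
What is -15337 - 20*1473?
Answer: -44797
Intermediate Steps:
-15337 - 20*1473 = -15337 - 1*29460 = -15337 - 29460 = -44797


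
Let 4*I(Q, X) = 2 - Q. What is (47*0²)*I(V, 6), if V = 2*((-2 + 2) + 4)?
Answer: 0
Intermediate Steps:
V = 8 (V = 2*(0 + 4) = 2*4 = 8)
I(Q, X) = ½ - Q/4 (I(Q, X) = (2 - Q)/4 = ½ - Q/4)
(47*0²)*I(V, 6) = (47*0²)*(½ - ¼*8) = (47*0)*(½ - 2) = 0*(-3/2) = 0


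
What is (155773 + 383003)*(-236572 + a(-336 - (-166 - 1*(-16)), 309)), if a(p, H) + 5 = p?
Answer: -127562222088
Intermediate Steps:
a(p, H) = -5 + p
(155773 + 383003)*(-236572 + a(-336 - (-166 - 1*(-16)), 309)) = (155773 + 383003)*(-236572 + (-5 + (-336 - (-166 - 1*(-16))))) = 538776*(-236572 + (-5 + (-336 - (-166 + 16)))) = 538776*(-236572 + (-5 + (-336 - 1*(-150)))) = 538776*(-236572 + (-5 + (-336 + 150))) = 538776*(-236572 + (-5 - 186)) = 538776*(-236572 - 191) = 538776*(-236763) = -127562222088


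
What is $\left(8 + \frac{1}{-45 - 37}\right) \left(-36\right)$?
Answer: $- \frac{11790}{41} \approx -287.56$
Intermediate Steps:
$\left(8 + \frac{1}{-45 - 37}\right) \left(-36\right) = \left(8 + \frac{1}{-82}\right) \left(-36\right) = \left(8 - \frac{1}{82}\right) \left(-36\right) = \frac{655}{82} \left(-36\right) = - \frac{11790}{41}$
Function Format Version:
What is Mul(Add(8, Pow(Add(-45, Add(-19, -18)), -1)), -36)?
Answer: Rational(-11790, 41) ≈ -287.56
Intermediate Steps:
Mul(Add(8, Pow(Add(-45, Add(-19, -18)), -1)), -36) = Mul(Add(8, Pow(Add(-45, -37), -1)), -36) = Mul(Add(8, Pow(-82, -1)), -36) = Mul(Add(8, Rational(-1, 82)), -36) = Mul(Rational(655, 82), -36) = Rational(-11790, 41)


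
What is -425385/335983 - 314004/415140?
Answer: -23507861236/11623331885 ≈ -2.0225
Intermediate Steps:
-425385/335983 - 314004/415140 = -425385*1/335983 - 314004*1/415140 = -425385/335983 - 26167/34595 = -23507861236/11623331885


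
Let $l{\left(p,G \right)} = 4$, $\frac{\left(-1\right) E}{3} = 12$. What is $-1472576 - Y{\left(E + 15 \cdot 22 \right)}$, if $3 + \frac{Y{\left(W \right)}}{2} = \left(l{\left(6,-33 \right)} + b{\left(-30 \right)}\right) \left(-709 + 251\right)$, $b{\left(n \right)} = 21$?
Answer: $-1449670$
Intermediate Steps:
$E = -36$ ($E = \left(-3\right) 12 = -36$)
$Y{\left(W \right)} = -22906$ ($Y{\left(W \right)} = -6 + 2 \left(4 + 21\right) \left(-709 + 251\right) = -6 + 2 \cdot 25 \left(-458\right) = -6 + 2 \left(-11450\right) = -6 - 22900 = -22906$)
$-1472576 - Y{\left(E + 15 \cdot 22 \right)} = -1472576 - -22906 = -1472576 + 22906 = -1449670$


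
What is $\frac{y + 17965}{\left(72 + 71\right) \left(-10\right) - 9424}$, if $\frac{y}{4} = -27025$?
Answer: $\frac{10015}{1206} \approx 8.3043$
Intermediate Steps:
$y = -108100$ ($y = 4 \left(-27025\right) = -108100$)
$\frac{y + 17965}{\left(72 + 71\right) \left(-10\right) - 9424} = \frac{-108100 + 17965}{\left(72 + 71\right) \left(-10\right) - 9424} = - \frac{90135}{143 \left(-10\right) - 9424} = - \frac{90135}{-1430 - 9424} = - \frac{90135}{-10854} = \left(-90135\right) \left(- \frac{1}{10854}\right) = \frac{10015}{1206}$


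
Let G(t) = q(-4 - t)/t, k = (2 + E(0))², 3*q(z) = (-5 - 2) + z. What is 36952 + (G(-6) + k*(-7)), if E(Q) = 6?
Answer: 657077/18 ≈ 36504.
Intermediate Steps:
q(z) = -7/3 + z/3 (q(z) = ((-5 - 2) + z)/3 = (-7 + z)/3 = -7/3 + z/3)
k = 64 (k = (2 + 6)² = 8² = 64)
G(t) = (-11/3 - t/3)/t (G(t) = (-7/3 + (-4 - t)/3)/t = (-7/3 + (-4/3 - t/3))/t = (-11/3 - t/3)/t)
36952 + (G(-6) + k*(-7)) = 36952 + ((⅓)*(-11 - 1*(-6))/(-6) + 64*(-7)) = 36952 + ((⅓)*(-⅙)*(-11 + 6) - 448) = 36952 + ((⅓)*(-⅙)*(-5) - 448) = 36952 + (5/18 - 448) = 36952 - 8059/18 = 657077/18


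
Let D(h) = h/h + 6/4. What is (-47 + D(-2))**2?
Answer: 7921/4 ≈ 1980.3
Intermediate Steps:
D(h) = 5/2 (D(h) = 1 + 6*(1/4) = 1 + 3/2 = 5/2)
(-47 + D(-2))**2 = (-47 + 5/2)**2 = (-89/2)**2 = 7921/4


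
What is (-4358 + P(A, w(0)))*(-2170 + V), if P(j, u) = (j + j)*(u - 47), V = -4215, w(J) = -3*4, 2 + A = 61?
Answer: 72278200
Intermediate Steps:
A = 59 (A = -2 + 61 = 59)
w(J) = -12
P(j, u) = 2*j*(-47 + u) (P(j, u) = (2*j)*(-47 + u) = 2*j*(-47 + u))
(-4358 + P(A, w(0)))*(-2170 + V) = (-4358 + 2*59*(-47 - 12))*(-2170 - 4215) = (-4358 + 2*59*(-59))*(-6385) = (-4358 - 6962)*(-6385) = -11320*(-6385) = 72278200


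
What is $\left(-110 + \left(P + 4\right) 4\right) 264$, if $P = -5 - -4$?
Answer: $-25872$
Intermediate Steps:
$P = -1$ ($P = -5 + 4 = -1$)
$\left(-110 + \left(P + 4\right) 4\right) 264 = \left(-110 + \left(-1 + 4\right) 4\right) 264 = \left(-110 + 3 \cdot 4\right) 264 = \left(-110 + 12\right) 264 = \left(-98\right) 264 = -25872$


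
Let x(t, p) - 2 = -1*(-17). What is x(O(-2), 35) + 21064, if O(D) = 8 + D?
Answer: 21083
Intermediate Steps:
x(t, p) = 19 (x(t, p) = 2 - 1*(-17) = 2 + 17 = 19)
x(O(-2), 35) + 21064 = 19 + 21064 = 21083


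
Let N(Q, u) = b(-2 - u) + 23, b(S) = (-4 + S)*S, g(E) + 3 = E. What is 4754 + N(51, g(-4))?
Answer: 4782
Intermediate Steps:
g(E) = -3 + E
b(S) = S*(-4 + S)
N(Q, u) = 23 + (-6 - u)*(-2 - u) (N(Q, u) = (-2 - u)*(-4 + (-2 - u)) + 23 = (-2 - u)*(-6 - u) + 23 = (-6 - u)*(-2 - u) + 23 = 23 + (-6 - u)*(-2 - u))
4754 + N(51, g(-4)) = 4754 + (23 + (2 + (-3 - 4))*(6 + (-3 - 4))) = 4754 + (23 + (2 - 7)*(6 - 7)) = 4754 + (23 - 5*(-1)) = 4754 + (23 + 5) = 4754 + 28 = 4782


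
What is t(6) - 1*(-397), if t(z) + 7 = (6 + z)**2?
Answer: 534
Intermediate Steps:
t(z) = -7 + (6 + z)**2
t(6) - 1*(-397) = (-7 + (6 + 6)**2) - 1*(-397) = (-7 + 12**2) + 397 = (-7 + 144) + 397 = 137 + 397 = 534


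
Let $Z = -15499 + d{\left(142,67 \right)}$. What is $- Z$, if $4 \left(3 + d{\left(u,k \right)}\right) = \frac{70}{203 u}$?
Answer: $\frac{127674467}{8236} \approx 15502.0$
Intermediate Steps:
$d{\left(u,k \right)} = -3 + \frac{5}{58 u}$ ($d{\left(u,k \right)} = -3 + \frac{70 \frac{1}{203 u}}{4} = -3 + \frac{\frac{10}{29} \frac{1}{u}}{4} = -3 + \frac{5}{58 u}$)
$Z = - \frac{127674467}{8236}$ ($Z = -15499 - \left(3 - \frac{5}{58 \cdot 142}\right) = -15499 + \left(-3 + \frac{5}{58} \cdot \frac{1}{142}\right) = -15499 + \left(-3 + \frac{5}{8236}\right) = -15499 - \frac{24703}{8236} = - \frac{127674467}{8236} \approx -15502.0$)
$- Z = \left(-1\right) \left(- \frac{127674467}{8236}\right) = \frac{127674467}{8236}$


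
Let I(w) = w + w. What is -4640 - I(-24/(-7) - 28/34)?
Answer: -552780/119 ≈ -4645.2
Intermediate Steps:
I(w) = 2*w
-4640 - I(-24/(-7) - 28/34) = -4640 - 2*(-24/(-7) - 28/34) = -4640 - 2*(-24*(-⅐) - 28*1/34) = -4640 - 2*(24/7 - 14/17) = -4640 - 2*310/119 = -4640 - 1*620/119 = -4640 - 620/119 = -552780/119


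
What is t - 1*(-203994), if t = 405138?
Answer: 609132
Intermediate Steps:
t - 1*(-203994) = 405138 - 1*(-203994) = 405138 + 203994 = 609132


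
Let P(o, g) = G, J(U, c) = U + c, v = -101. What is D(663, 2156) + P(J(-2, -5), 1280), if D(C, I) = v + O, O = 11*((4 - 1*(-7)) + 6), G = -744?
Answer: -658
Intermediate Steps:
O = 187 (O = 11*((4 + 7) + 6) = 11*(11 + 6) = 11*17 = 187)
D(C, I) = 86 (D(C, I) = -101 + 187 = 86)
P(o, g) = -744
D(663, 2156) + P(J(-2, -5), 1280) = 86 - 744 = -658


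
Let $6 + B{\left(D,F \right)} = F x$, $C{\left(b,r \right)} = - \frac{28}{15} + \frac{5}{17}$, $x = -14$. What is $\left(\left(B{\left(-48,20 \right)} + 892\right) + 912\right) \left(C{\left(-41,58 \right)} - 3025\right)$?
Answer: $- \frac{390518656}{85} \approx -4.5943 \cdot 10^{6}$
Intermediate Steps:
$C{\left(b,r \right)} = - \frac{401}{255}$ ($C{\left(b,r \right)} = \left(-28\right) \frac{1}{15} + 5 \cdot \frac{1}{17} = - \frac{28}{15} + \frac{5}{17} = - \frac{401}{255}$)
$B{\left(D,F \right)} = -6 - 14 F$ ($B{\left(D,F \right)} = -6 + F \left(-14\right) = -6 - 14 F$)
$\left(\left(B{\left(-48,20 \right)} + 892\right) + 912\right) \left(C{\left(-41,58 \right)} - 3025\right) = \left(\left(\left(-6 - 280\right) + 892\right) + 912\right) \left(- \frac{401}{255} - 3025\right) = \left(\left(\left(-6 - 280\right) + 892\right) + 912\right) \left(- \frac{771776}{255}\right) = \left(\left(-286 + 892\right) + 912\right) \left(- \frac{771776}{255}\right) = \left(606 + 912\right) \left(- \frac{771776}{255}\right) = 1518 \left(- \frac{771776}{255}\right) = - \frac{390518656}{85}$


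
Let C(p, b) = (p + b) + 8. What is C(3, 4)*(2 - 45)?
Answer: -645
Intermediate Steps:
C(p, b) = 8 + b + p (C(p, b) = (b + p) + 8 = 8 + b + p)
C(3, 4)*(2 - 45) = (8 + 4 + 3)*(2 - 45) = 15*(-43) = -645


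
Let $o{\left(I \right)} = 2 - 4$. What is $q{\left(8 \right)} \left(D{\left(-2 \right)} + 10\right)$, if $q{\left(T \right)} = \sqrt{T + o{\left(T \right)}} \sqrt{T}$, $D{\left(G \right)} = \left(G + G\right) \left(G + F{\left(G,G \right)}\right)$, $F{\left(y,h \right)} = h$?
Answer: $104 \sqrt{3} \approx 180.13$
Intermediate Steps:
$o{\left(I \right)} = -2$
$D{\left(G \right)} = 4 G^{2}$ ($D{\left(G \right)} = \left(G + G\right) \left(G + G\right) = 2 G 2 G = 4 G^{2}$)
$q{\left(T \right)} = \sqrt{T} \sqrt{-2 + T}$ ($q{\left(T \right)} = \sqrt{T - 2} \sqrt{T} = \sqrt{-2 + T} \sqrt{T} = \sqrt{T} \sqrt{-2 + T}$)
$q{\left(8 \right)} \left(D{\left(-2 \right)} + 10\right) = \sqrt{8} \sqrt{-2 + 8} \left(4 \left(-2\right)^{2} + 10\right) = 2 \sqrt{2} \sqrt{6} \left(4 \cdot 4 + 10\right) = 4 \sqrt{3} \left(16 + 10\right) = 4 \sqrt{3} \cdot 26 = 104 \sqrt{3}$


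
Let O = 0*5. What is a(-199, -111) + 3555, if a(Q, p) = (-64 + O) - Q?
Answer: 3690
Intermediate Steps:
O = 0
a(Q, p) = -64 - Q (a(Q, p) = (-64 + 0) - Q = -64 - Q)
a(-199, -111) + 3555 = (-64 - 1*(-199)) + 3555 = (-64 + 199) + 3555 = 135 + 3555 = 3690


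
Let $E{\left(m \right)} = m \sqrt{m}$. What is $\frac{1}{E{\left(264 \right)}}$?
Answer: $\frac{\sqrt{66}}{34848} \approx 0.00023313$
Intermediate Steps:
$E{\left(m \right)} = m^{\frac{3}{2}}$
$\frac{1}{E{\left(264 \right)}} = \frac{1}{264^{\frac{3}{2}}} = \frac{1}{528 \sqrt{66}} = \frac{\sqrt{66}}{34848}$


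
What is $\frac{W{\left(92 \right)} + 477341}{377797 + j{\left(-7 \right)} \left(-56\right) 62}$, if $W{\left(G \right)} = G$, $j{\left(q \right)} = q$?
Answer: $\frac{477433}{402101} \approx 1.1873$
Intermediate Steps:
$\frac{W{\left(92 \right)} + 477341}{377797 + j{\left(-7 \right)} \left(-56\right) 62} = \frac{92 + 477341}{377797 + \left(-7\right) \left(-56\right) 62} = \frac{477433}{377797 + 392 \cdot 62} = \frac{477433}{377797 + 24304} = \frac{477433}{402101}$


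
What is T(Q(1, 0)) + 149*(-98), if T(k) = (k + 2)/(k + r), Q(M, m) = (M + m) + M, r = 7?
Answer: -131414/9 ≈ -14602.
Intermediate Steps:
Q(M, m) = m + 2*M
T(k) = (2 + k)/(7 + k) (T(k) = (k + 2)/(k + 7) = (2 + k)/(7 + k))
T(Q(1, 0)) + 149*(-98) = (2 + (0 + 2*1))/(7 + (0 + 2*1)) + 149*(-98) = (2 + (0 + 2))/(7 + (0 + 2)) - 14602 = (2 + 2)/(7 + 2) - 14602 = 4/9 - 14602 = -131414/9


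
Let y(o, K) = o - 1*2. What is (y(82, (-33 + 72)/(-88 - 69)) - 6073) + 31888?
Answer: 25895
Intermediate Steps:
y(o, K) = -2 + o (y(o, K) = o - 2 = -2 + o)
(y(82, (-33 + 72)/(-88 - 69)) - 6073) + 31888 = ((-2 + 82) - 6073) + 31888 = (80 - 6073) + 31888 = -5993 + 31888 = 25895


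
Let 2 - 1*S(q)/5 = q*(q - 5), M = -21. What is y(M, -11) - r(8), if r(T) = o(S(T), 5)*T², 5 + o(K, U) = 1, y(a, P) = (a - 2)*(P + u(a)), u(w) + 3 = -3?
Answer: 647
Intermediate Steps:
u(w) = -6 (u(w) = -3 - 3 = -6)
y(a, P) = (-6 + P)*(-2 + a) (y(a, P) = (a - 2)*(P - 6) = (-2 + a)*(-6 + P) = (-6 + P)*(-2 + a))
S(q) = 10 - 5*q*(-5 + q) (S(q) = 10 - 5*q*(q - 5) = 10 - 5*q*(-5 + q))
o(K, U) = -4 (o(K, U) = -5 + 1 = -4)
r(T) = -4*T²
y(M, -11) - r(8) = (12 - 6*(-21) - 2*(-11) - 11*(-21)) - (-4)*8² = (12 + 126 + 22 + 231) - (-4)*64 = 391 - 1*(-256) = 391 + 256 = 647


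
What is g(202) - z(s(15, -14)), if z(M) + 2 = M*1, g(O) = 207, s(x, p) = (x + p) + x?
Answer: 193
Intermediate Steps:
s(x, p) = p + 2*x (s(x, p) = (p + x) + x = p + 2*x)
z(M) = -2 + M (z(M) = -2 + M*1 = -2 + M)
g(202) - z(s(15, -14)) = 207 - (-2 + (-14 + 2*15)) = 207 - (-2 + (-14 + 30)) = 207 - (-2 + 16) = 207 - 1*14 = 207 - 14 = 193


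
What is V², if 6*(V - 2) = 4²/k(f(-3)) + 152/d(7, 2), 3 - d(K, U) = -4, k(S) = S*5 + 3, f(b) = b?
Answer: 115600/3969 ≈ 29.126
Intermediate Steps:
k(S) = 3 + 5*S (k(S) = 5*S + 3 = 3 + 5*S)
d(K, U) = 7 (d(K, U) = 3 - 1*(-4) = 3 + 4 = 7)
V = 340/63 (V = 2 + (4²/(3 + 5*(-3)) + 152/7)/6 = 2 + (16/(3 - 15) + 152*(⅐))/6 = 2 + (16/(-12) + 152/7)/6 = 2 + (16*(-1/12) + 152/7)/6 = 2 + (-4/3 + 152/7)/6 = 2 + (⅙)*(428/21) = 2 + 214/63 = 340/63 ≈ 5.3968)
V² = (340/63)² = 115600/3969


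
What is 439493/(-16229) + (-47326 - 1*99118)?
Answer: -2377079169/16229 ≈ -1.4647e+5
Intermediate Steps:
439493/(-16229) + (-47326 - 1*99118) = 439493*(-1/16229) + (-47326 - 99118) = -439493/16229 - 146444 = -2377079169/16229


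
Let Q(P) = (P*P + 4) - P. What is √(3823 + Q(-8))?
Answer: √3899 ≈ 62.442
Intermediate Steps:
Q(P) = 4 + P² - P (Q(P) = (P² + 4) - P = (4 + P²) - P = 4 + P² - P)
√(3823 + Q(-8)) = √(3823 + (4 + (-8)² - 1*(-8))) = √(3823 + (4 + 64 + 8)) = √(3823 + 76) = √3899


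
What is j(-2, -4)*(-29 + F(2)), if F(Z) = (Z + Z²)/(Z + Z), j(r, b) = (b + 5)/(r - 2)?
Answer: 55/8 ≈ 6.8750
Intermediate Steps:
j(r, b) = (5 + b)/(-2 + r)
F(Z) = (Z + Z²)/(2*Z) (F(Z) = (Z + Z²)/((2*Z)) = (Z + Z²)*(1/(2*Z)) = (Z + Z²)/(2*Z))
j(-2, -4)*(-29 + F(2)) = ((5 - 4)/(-2 - 2))*(-29 + (½ + (½)*2)) = (1/(-4))*(-29 + (½ + 1)) = (-¼*1)*(-29 + 3/2) = -¼*(-55/2) = 55/8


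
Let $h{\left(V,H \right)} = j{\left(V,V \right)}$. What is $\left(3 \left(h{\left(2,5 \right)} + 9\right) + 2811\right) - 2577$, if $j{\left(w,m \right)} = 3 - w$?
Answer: $264$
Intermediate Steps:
$h{\left(V,H \right)} = 3 - V$
$\left(3 \left(h{\left(2,5 \right)} + 9\right) + 2811\right) - 2577 = \left(3 \left(\left(3 - 2\right) + 9\right) + 2811\right) - 2577 = \left(3 \left(1 + 9\right) + 2811\right) - 2577 = \left(3 \cdot 10 + 2811\right) - 2577 = \left(30 + 2811\right) - 2577 = 2841 - 2577 = 264$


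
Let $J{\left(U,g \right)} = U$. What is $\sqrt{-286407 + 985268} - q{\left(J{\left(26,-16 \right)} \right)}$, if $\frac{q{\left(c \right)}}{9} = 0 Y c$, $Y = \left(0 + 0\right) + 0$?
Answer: $\sqrt{698861} \approx 835.98$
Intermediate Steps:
$Y = 0$ ($Y = 0 + 0 = 0$)
$q{\left(c \right)} = 0$ ($q{\left(c \right)} = 9 \cdot 0 \cdot 0 c = 9 \cdot 0 c = 9 \cdot 0 = 0$)
$\sqrt{-286407 + 985268} - q{\left(J{\left(26,-16 \right)} \right)} = \sqrt{-286407 + 985268} - 0 = \sqrt{698861} + 0 = \sqrt{698861}$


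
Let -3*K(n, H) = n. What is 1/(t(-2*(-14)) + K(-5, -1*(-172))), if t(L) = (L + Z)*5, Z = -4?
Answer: 3/365 ≈ 0.0082192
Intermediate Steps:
K(n, H) = -n/3
t(L) = -20 + 5*L (t(L) = (L - 4)*5 = (-4 + L)*5 = -20 + 5*L)
1/(t(-2*(-14)) + K(-5, -1*(-172))) = 1/((-20 + 5*(-2*(-14))) - ⅓*(-5)) = 1/((-20 + 5*28) + 5/3) = 1/((-20 + 140) + 5/3) = 1/(120 + 5/3) = 1/(365/3) = 3/365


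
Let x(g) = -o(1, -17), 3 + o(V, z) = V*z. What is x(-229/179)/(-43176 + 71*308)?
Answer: -5/5327 ≈ -0.00093861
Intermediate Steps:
o(V, z) = -3 + V*z
x(g) = 20 (x(g) = -(-3 + 1*(-17)) = -(-3 - 17) = -1*(-20) = 20)
x(-229/179)/(-43176 + 71*308) = 20/(-43176 + 71*308) = 20/(-43176 + 21868) = 20/(-21308) = 20*(-1/21308) = -5/5327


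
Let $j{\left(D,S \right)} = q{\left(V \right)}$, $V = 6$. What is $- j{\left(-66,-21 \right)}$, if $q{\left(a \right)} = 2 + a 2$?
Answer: $-14$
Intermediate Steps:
$q{\left(a \right)} = 2 + 2 a$
$j{\left(D,S \right)} = 14$ ($j{\left(D,S \right)} = 2 + 2 \cdot 6 = 2 + 12 = 14$)
$- j{\left(-66,-21 \right)} = \left(-1\right) 14 = -14$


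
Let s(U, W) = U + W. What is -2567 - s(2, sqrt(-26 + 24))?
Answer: -2569 - I*sqrt(2) ≈ -2569.0 - 1.4142*I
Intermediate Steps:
-2567 - s(2, sqrt(-26 + 24)) = -2567 - (2 + sqrt(-26 + 24)) = -2567 - (2 + sqrt(-2)) = -2567 - (2 + I*sqrt(2)) = -2567 + (-2 - I*sqrt(2)) = -2569 - I*sqrt(2)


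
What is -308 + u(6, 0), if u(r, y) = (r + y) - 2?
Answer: -304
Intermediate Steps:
u(r, y) = -2 + r + y
-308 + u(6, 0) = -308 + (-2 + 6 + 0) = -308 + 4 = -304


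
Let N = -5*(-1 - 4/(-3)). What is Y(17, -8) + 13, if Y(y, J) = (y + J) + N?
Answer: 61/3 ≈ 20.333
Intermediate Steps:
N = -5/3 (N = -5*(-1 - 4*(-1/3)) = -5*(-1 + 4/3) = -5*1/3 = -5/3 ≈ -1.6667)
Y(y, J) = -5/3 + J + y (Y(y, J) = (y + J) - 5/3 = (J + y) - 5/3 = -5/3 + J + y)
Y(17, -8) + 13 = (-5/3 - 8 + 17) + 13 = 22/3 + 13 = 61/3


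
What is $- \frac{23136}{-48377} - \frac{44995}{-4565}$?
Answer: $\frac{456467791}{44168201} \approx 10.335$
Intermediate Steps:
$- \frac{23136}{-48377} - \frac{44995}{-4565} = \left(-23136\right) \left(- \frac{1}{48377}\right) - - \frac{8999}{913} = \frac{23136}{48377} + \frac{8999}{913} = \frac{456467791}{44168201}$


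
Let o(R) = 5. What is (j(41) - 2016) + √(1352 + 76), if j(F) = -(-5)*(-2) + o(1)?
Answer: -2021 + 2*√357 ≈ -1983.2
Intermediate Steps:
j(F) = -5 (j(F) = -(-5)*(-2) + 5 = -5*2 + 5 = -10 + 5 = -5)
(j(41) - 2016) + √(1352 + 76) = (-5 - 2016) + √(1352 + 76) = -2021 + √1428 = -2021 + 2*√357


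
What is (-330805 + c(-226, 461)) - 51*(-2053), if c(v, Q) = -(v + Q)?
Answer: -226337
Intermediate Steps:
c(v, Q) = -Q - v (c(v, Q) = -(Q + v) = -Q - v)
(-330805 + c(-226, 461)) - 51*(-2053) = (-330805 + (-1*461 - 1*(-226))) - 51*(-2053) = (-330805 + (-461 + 226)) + 104703 = (-330805 - 235) + 104703 = -331040 + 104703 = -226337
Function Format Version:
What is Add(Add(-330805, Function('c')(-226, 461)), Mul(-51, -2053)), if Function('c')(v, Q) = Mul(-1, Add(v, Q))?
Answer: -226337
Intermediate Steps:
Function('c')(v, Q) = Add(Mul(-1, Q), Mul(-1, v)) (Function('c')(v, Q) = Mul(-1, Add(Q, v)) = Add(Mul(-1, Q), Mul(-1, v)))
Add(Add(-330805, Function('c')(-226, 461)), Mul(-51, -2053)) = Add(Add(-330805, Add(Mul(-1, 461), Mul(-1, -226))), Mul(-51, -2053)) = Add(Add(-330805, Add(-461, 226)), 104703) = Add(Add(-330805, -235), 104703) = Add(-331040, 104703) = -226337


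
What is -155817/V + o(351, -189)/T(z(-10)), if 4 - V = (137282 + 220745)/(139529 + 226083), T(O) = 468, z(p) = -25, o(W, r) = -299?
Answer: -2050893741827/39759156 ≈ -51583.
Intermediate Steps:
V = 1104421/365612 (V = 4 - (137282 + 220745)/(139529 + 226083) = 4 - 358027/365612 = 1104421/365612 ≈ 3.0207)
-155817/V + o(351, -189)/T(z(-10)) = -155817/1104421/365612 - 299/468 = -155817*365612/1104421 - 299*1/468 = -56968565004/1104421 - 23/36 = -2050893741827/39759156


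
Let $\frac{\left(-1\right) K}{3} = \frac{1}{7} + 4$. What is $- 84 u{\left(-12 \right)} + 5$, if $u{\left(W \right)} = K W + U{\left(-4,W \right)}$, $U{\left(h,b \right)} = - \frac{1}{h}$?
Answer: $-12544$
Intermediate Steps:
$K = - \frac{87}{7}$ ($K = - 3 \left(\frac{1}{7} + 4\right) = \left(-3\right) \frac{29}{7} = - \frac{87}{7} \approx -12.429$)
$u{\left(W \right)} = \frac{1}{4} - \frac{87 W}{7}$ ($u{\left(W \right)} = - \frac{87 W}{7} - \frac{1}{-4} = - \frac{87 W}{7} - - \frac{1}{4} = - \frac{87 W}{7} + \frac{1}{4} = \frac{1}{4} - \frac{87 W}{7}$)
$- 84 u{\left(-12 \right)} + 5 = - 84 \left(\frac{1}{4} - - \frac{1044}{7}\right) + 5 = - 84 \left(\frac{1}{4} + \frac{1044}{7}\right) + 5 = \left(-84\right) \frac{4183}{28} + 5 = -12549 + 5 = -12544$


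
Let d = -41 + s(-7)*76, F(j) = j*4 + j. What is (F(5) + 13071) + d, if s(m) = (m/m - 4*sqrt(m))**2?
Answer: 4619 - 608*I*sqrt(7) ≈ 4619.0 - 1608.6*I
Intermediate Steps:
s(m) = (1 - 4*sqrt(m))**2
F(j) = 5*j (F(j) = 4*j + j = 5*j)
d = -8477 - 608*I*sqrt(7) (d = -41 + (1 - 8*I*sqrt(7) + 16*(-7))*76 = -41 + (1 - 8*I*sqrt(7) - 112)*76 = -41 + (-111 - 8*I*sqrt(7))*76 = -41 + (-8436 - 608*I*sqrt(7)) = -8477 - 608*I*sqrt(7) ≈ -8477.0 - 1608.6*I)
(F(5) + 13071) + d = (5*5 + 13071) + (-8477 - 608*I*sqrt(7)) = (25 + 13071) + (-8477 - 608*I*sqrt(7)) = 13096 + (-8477 - 608*I*sqrt(7)) = 4619 - 608*I*sqrt(7)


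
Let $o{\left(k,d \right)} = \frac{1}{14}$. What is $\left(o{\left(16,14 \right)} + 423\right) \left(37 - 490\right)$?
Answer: $- \frac{2683119}{14} \approx -1.9165 \cdot 10^{5}$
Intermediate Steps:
$o{\left(k,d \right)} = \frac{1}{14}$
$\left(o{\left(16,14 \right)} + 423\right) \left(37 - 490\right) = \left(\frac{1}{14} + 423\right) \left(37 - 490\right) = \frac{5923}{14} \left(-453\right) = - \frac{2683119}{14}$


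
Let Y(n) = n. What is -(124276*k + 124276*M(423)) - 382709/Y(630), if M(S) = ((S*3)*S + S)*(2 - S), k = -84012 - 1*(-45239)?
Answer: 17710403158917331/630 ≈ 2.8112e+13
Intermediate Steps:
k = -38773 (k = -84012 + 45239 = -38773)
M(S) = (2 - S)*(S + 3*S²) (M(S) = ((3*S)*S + S)*(2 - S) = (3*S² + S)*(2 - S) = (S + 3*S²)*(2 - S) = (2 - S)*(S + 3*S²))
-(124276*k + 124276*M(423)) - 382709/Y(630) = -(-4818553348 + 52568748*(2 - 3*423² + 5*423)) - 382709/630 = -(-4818553348 + 52568748*(2 - 3*178929 + 2115)) - 382709*1/630 = -(-4818553348 + 52568748*(2 - 536787 + 2115)) - 382709/630 = -124276/(1/(423*(-534670) - 38773)) - 382709/630 = -124276/(1/(-226165410 - 38773)) - 382709/630 = -124276/(1/(-226204183)) - 382709/630 = -124276/(-1/226204183) - 382709/630 = -124276*(-226204183) - 382709/630 = 28111751046508 - 382709/630 = 17710403158917331/630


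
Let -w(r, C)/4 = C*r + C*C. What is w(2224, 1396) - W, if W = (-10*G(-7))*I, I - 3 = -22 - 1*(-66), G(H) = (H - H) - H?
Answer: -20210790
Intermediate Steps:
G(H) = -H (G(H) = 0 - H = -H)
I = 47 (I = 3 + (-22 - 1*(-66)) = 3 + (-22 + 66) = 3 + 44 = 47)
W = -3290 (W = -(-10)*(-7)*47 = -10*7*47 = -70*47 = -3290)
w(r, C) = -4*C² - 4*C*r (w(r, C) = -4*(C*r + C*C) = -4*(C*r + C²) = -4*(C² + C*r) = -4*C² - 4*C*r)
w(2224, 1396) - W = -4*1396*(1396 + 2224) - 1*(-3290) = -4*1396*3620 + 3290 = -20214080 + 3290 = -20210790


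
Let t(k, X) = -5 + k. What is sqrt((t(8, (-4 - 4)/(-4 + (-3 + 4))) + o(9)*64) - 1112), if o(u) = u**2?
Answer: 5*sqrt(163) ≈ 63.836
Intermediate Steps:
sqrt((t(8, (-4 - 4)/(-4 + (-3 + 4))) + o(9)*64) - 1112) = sqrt(((-5 + 8) + 9**2*64) - 1112) = sqrt((3 + 81*64) - 1112) = sqrt((3 + 5184) - 1112) = sqrt(5187 - 1112) = sqrt(4075) = 5*sqrt(163)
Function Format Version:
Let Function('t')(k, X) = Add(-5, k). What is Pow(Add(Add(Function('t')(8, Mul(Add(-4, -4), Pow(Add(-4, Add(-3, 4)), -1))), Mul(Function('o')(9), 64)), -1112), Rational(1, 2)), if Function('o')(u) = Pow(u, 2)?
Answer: Mul(5, Pow(163, Rational(1, 2))) ≈ 63.836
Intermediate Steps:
Pow(Add(Add(Function('t')(8, Mul(Add(-4, -4), Pow(Add(-4, Add(-3, 4)), -1))), Mul(Function('o')(9), 64)), -1112), Rational(1, 2)) = Pow(Add(Add(Add(-5, 8), Mul(Pow(9, 2), 64)), -1112), Rational(1, 2)) = Pow(Add(Add(3, Mul(81, 64)), -1112), Rational(1, 2)) = Pow(Add(Add(3, 5184), -1112), Rational(1, 2)) = Pow(Add(5187, -1112), Rational(1, 2)) = Pow(4075, Rational(1, 2)) = Mul(5, Pow(163, Rational(1, 2)))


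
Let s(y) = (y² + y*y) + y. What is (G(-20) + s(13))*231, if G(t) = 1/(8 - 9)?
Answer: 80850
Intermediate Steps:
s(y) = y + 2*y² (s(y) = (y² + y²) + y = 2*y² + y = y + 2*y²)
G(t) = -1 (G(t) = 1/(-1) = -1)
(G(-20) + s(13))*231 = (-1 + 13*(1 + 2*13))*231 = (-1 + 13*(1 + 26))*231 = (-1 + 13*27)*231 = (-1 + 351)*231 = 350*231 = 80850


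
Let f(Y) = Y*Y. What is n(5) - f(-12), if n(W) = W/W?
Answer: -143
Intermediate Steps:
f(Y) = Y**2
n(W) = 1
n(5) - f(-12) = 1 - 1*(-12)**2 = 1 - 1*144 = 1 - 144 = -143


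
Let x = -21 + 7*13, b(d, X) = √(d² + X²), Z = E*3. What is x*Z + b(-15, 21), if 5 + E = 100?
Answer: 19950 + 3*√74 ≈ 19976.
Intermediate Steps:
E = 95 (E = -5 + 100 = 95)
Z = 285 (Z = 95*3 = 285)
b(d, X) = √(X² + d²)
x = 70 (x = -21 + 91 = 70)
x*Z + b(-15, 21) = 70*285 + √(21² + (-15)²) = 19950 + √(441 + 225) = 19950 + √666 = 19950 + 3*√74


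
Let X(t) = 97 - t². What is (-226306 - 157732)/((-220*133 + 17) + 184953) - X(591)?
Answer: 27185528301/77855 ≈ 3.4918e+5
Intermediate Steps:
(-226306 - 157732)/((-220*133 + 17) + 184953) - X(591) = (-226306 - 157732)/((-220*133 + 17) + 184953) - (97 - 1*591²) = -384038/((-29260 + 17) + 184953) - (97 - 1*349281) = -384038/(-29243 + 184953) - (97 - 349281) = -384038/155710 - 1*(-349184) = -384038*1/155710 + 349184 = -192019/77855 + 349184 = 27185528301/77855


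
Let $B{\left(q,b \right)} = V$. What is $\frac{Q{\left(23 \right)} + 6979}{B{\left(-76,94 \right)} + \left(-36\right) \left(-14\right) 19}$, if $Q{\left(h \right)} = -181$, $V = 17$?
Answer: $\frac{6798}{9593} \approx 0.70864$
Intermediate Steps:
$B{\left(q,b \right)} = 17$
$\frac{Q{\left(23 \right)} + 6979}{B{\left(-76,94 \right)} + \left(-36\right) \left(-14\right) 19} = \frac{-181 + 6979}{17 + \left(-36\right) \left(-14\right) 19} = \frac{6798}{17 + 504 \cdot 19} = \frac{6798}{17 + 9576} = \frac{6798}{9593}$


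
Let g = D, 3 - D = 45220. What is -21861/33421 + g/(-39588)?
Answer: 645764089/1323070548 ≈ 0.48808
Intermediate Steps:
D = -45217 (D = 3 - 1*45220 = 3 - 45220 = -45217)
g = -45217
-21861/33421 + g/(-39588) = -21861/33421 - 45217/(-39588) = -21861*1/33421 - 45217*(-1/39588) = -21861/33421 + 45217/39588 = 645764089/1323070548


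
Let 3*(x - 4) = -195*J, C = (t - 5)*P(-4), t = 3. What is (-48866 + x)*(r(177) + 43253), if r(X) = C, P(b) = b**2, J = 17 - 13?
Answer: -2123101962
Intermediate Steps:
J = 4
C = -32 (C = (3 - 5)*(-4)**2 = -2*16 = -32)
r(X) = -32
x = -256 (x = 4 + (-195*4)/3 = 4 + (1/3)*(-780) = 4 - 260 = -256)
(-48866 + x)*(r(177) + 43253) = (-48866 - 256)*(-32 + 43253) = -49122*43221 = -2123101962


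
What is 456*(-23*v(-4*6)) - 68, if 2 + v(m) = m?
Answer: 272620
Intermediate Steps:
v(m) = -2 + m
456*(-23*v(-4*6)) - 68 = 456*(-23*(-2 - 4*6)) - 68 = 456*(-23*(-2 - 24)) - 68 = 456*(-23*(-26)) - 68 = 456*598 - 68 = 272688 - 68 = 272620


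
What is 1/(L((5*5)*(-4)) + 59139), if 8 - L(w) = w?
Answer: 1/59247 ≈ 1.6878e-5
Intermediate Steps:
L(w) = 8 - w
1/(L((5*5)*(-4)) + 59139) = 1/((8 - 5*5*(-4)) + 59139) = 1/((8 - 25*(-4)) + 59139) = 1/((8 - 1*(-100)) + 59139) = 1/((8 + 100) + 59139) = 1/(108 + 59139) = 1/59247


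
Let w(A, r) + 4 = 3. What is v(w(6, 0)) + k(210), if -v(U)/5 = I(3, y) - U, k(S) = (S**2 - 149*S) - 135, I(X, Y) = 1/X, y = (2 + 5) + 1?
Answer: 38005/3 ≈ 12668.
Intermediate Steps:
w(A, r) = -1 (w(A, r) = -4 + 3 = -1)
y = 8 (y = 7 + 1 = 8)
k(S) = -135 + S**2 - 149*S
v(U) = -5/3 + 5*U (v(U) = -5*(1/3 - U) = -5/3 + 5*U)
v(w(6, 0)) + k(210) = (-5/3 + 5*(-1)) + (-135 + 210**2 - 149*210) = (-5/3 - 5) + (-135 + 44100 - 31290) = -20/3 + 12675 = 38005/3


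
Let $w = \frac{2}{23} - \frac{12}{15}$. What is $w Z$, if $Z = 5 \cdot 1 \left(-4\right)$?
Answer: $\frac{328}{23} \approx 14.261$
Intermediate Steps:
$Z = -20$ ($Z = 5 \left(-4\right) = -20$)
$w = - \frac{82}{115}$ ($w = 2 \cdot \frac{1}{23} - \frac{4}{5} = \frac{2}{23} - \frac{4}{5} = - \frac{82}{115} \approx -0.71304$)
$w Z = \left(- \frac{82}{115}\right) \left(-20\right) = \frac{328}{23}$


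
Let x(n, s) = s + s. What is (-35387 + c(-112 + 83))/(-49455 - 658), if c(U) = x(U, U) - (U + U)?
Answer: 35387/50113 ≈ 0.70614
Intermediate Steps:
x(n, s) = 2*s
c(U) = 0 (c(U) = 2*U - (U + U) = 2*U - 2*U = 0)
(-35387 + c(-112 + 83))/(-49455 - 658) = (-35387 + 0)/(-49455 - 658) = -35387/(-50113) = -35387*(-1/50113) = 35387/50113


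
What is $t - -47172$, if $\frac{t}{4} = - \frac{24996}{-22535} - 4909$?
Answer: $\frac{620623744}{22535} \approx 27540.0$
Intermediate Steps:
$t = - \frac{442397276}{22535}$ ($t = 4 \left(- \frac{24996}{-22535} - 4909\right) = 4 \left(\left(-24996\right) \left(- \frac{1}{22535}\right) - 4909\right) = 4 \left(\frac{24996}{22535} - 4909\right) = 4 \left(- \frac{110599319}{22535}\right) = - \frac{442397276}{22535} \approx -19632.0$)
$t - -47172 = - \frac{442397276}{22535} - -47172 = - \frac{442397276}{22535} + 47172 = \frac{620623744}{22535}$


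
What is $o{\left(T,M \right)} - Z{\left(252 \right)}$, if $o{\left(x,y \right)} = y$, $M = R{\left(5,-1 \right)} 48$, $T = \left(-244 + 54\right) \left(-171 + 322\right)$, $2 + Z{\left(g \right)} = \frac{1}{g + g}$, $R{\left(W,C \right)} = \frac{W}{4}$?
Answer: $\frac{31247}{504} \approx 61.998$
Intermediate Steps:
$R{\left(W,C \right)} = \frac{W}{4}$ ($R{\left(W,C \right)} = W \frac{1}{4} = \frac{W}{4}$)
$Z{\left(g \right)} = -2 + \frac{1}{2 g}$ ($Z{\left(g \right)} = -2 + \frac{1}{g + g} = -2 + \frac{1}{2 g}$)
$T = -28690$ ($T = \left(-190\right) 151 = -28690$)
$M = 60$ ($M = \frac{1}{4} \cdot 5 \cdot 48 = \frac{5}{4} \cdot 48 = 60$)
$o{\left(T,M \right)} - Z{\left(252 \right)} = 60 - \left(-2 + \frac{1}{2 \cdot 252}\right) = 60 - \left(-2 + \frac{1}{2} \cdot \frac{1}{252}\right) = 60 - \left(-2 + \frac{1}{504}\right) = 60 - - \frac{1007}{504} = 60 + \frac{1007}{504} = \frac{31247}{504}$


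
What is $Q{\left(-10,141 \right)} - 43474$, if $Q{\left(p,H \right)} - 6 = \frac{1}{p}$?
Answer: $- \frac{434681}{10} \approx -43468.0$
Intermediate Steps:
$Q{\left(p,H \right)} = 6 + \frac{1}{p}$
$Q{\left(-10,141 \right)} - 43474 = \left(6 + \frac{1}{-10}\right) - 43474 = \left(6 - \frac{1}{10}\right) - 43474 = \frac{59}{10} - 43474 = - \frac{434681}{10}$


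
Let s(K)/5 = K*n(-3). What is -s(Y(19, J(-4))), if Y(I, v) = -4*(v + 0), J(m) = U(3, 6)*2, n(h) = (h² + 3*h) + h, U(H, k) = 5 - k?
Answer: 120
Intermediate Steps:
n(h) = h² + 4*h
J(m) = -2 (J(m) = (5 - 1*6)*2 = (5 - 6)*2 = -1*2 = -2)
Y(I, v) = -4*v
s(K) = -15*K (s(K) = 5*(K*(-3*(4 - 3))) = 5*(K*(-3*1)) = 5*(K*(-3)) = 5*(-3*K) = -15*K)
-s(Y(19, J(-4))) = -(-15)*(-4*(-2)) = -(-15)*8 = -1*(-120) = 120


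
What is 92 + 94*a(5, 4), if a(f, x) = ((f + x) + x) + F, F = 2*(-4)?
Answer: 562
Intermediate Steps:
F = -8
a(f, x) = -8 + f + 2*x (a(f, x) = ((f + x) + x) - 8 = (f + 2*x) - 8 = -8 + f + 2*x)
92 + 94*a(5, 4) = 92 + 94*(-8 + 5 + 2*4) = 92 + 94*(-8 + 5 + 8) = 92 + 94*5 = 92 + 470 = 562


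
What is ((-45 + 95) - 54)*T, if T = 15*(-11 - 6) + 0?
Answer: 1020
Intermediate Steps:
T = -255 (T = 15*(-17) + 0 = -255 + 0 = -255)
((-45 + 95) - 54)*T = ((-45 + 95) - 54)*(-255) = (50 - 54)*(-255) = -4*(-255) = 1020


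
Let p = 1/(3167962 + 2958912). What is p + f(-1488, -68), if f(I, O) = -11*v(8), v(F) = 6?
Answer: -404373683/6126874 ≈ -66.000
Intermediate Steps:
f(I, O) = -66 (f(I, O) = -11*6 = -66)
p = 1/6126874 ≈ 1.6322e-7
p + f(-1488, -68) = 1/6126874 - 66 = -404373683/6126874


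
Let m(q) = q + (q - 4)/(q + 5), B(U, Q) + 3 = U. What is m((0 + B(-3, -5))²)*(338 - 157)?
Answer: 272948/41 ≈ 6657.3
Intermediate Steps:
B(U, Q) = -3 + U
m(q) = q + (-4 + q)/(5 + q)
m((0 + B(-3, -5))²)*(338 - 157) = ((-4 + ((0 + (-3 - 3))²)² + 6*(0 + (-3 - 3))²)/(5 + (0 + (-3 - 3))²))*(338 - 157) = ((-4 + ((0 - 6)²)² + 6*(0 - 6)²)/(5 + (0 - 6)²))*181 = ((-4 + ((-6)²)² + 6*(-6)²)/(5 + (-6)²))*181 = ((-4 + 36² + 6*36)/(5 + 36))*181 = ((-4 + 1296 + 216)/41)*181 = ((1/41)*1508)*181 = (1508/41)*181 = 272948/41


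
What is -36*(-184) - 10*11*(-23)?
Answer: 9154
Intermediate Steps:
-36*(-184) - 10*11*(-23) = 6624 - 110*(-23) = 6624 + 2530 = 9154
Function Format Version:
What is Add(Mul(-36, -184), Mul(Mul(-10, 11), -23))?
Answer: 9154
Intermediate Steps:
Add(Mul(-36, -184), Mul(Mul(-10, 11), -23)) = Add(6624, Mul(-110, -23)) = Add(6624, 2530) = 9154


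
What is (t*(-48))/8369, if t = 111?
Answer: -5328/8369 ≈ -0.63663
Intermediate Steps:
(t*(-48))/8369 = (111*(-48))/8369 = -5328*1/8369 = -5328/8369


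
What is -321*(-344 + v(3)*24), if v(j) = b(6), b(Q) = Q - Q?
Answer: 110424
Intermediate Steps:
b(Q) = 0
v(j) = 0
-321*(-344 + v(3)*24) = -321*(-344 + 0*24) = -321*(-344 + 0) = -321*(-344) = 110424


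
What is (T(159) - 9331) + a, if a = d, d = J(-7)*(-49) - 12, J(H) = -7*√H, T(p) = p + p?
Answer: -9025 + 343*I*√7 ≈ -9025.0 + 907.49*I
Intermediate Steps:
T(p) = 2*p
d = -12 + 343*I*√7 (d = -7*I*√7*(-49) - 12 = 343*I*√7 - 12 = -12 + 343*I*√7 ≈ -12.0 + 907.49*I)
a = -12 + 343*I*√7 ≈ -12.0 + 907.49*I
(T(159) - 9331) + a = (2*159 - 9331) + (-12 + 343*I*√7) = (318 - 9331) + (-12 + 343*I*√7) = -9013 + (-12 + 343*I*√7) = -9025 + 343*I*√7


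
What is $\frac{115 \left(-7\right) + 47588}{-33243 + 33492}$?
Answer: $\frac{46783}{249} \approx 187.88$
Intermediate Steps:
$\frac{115 \left(-7\right) + 47588}{-33243 + 33492} = \frac{-805 + 47588}{249} = 46783 \cdot \frac{1}{249} = \frac{46783}{249}$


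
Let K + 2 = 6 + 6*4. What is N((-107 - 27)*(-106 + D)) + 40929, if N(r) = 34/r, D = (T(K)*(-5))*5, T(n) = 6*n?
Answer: 11808098375/288502 ≈ 40929.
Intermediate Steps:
K = 28 (K = -2 + (6 + 6*4) = -2 + (6 + 24) = -2 + 30 = 28)
D = -4200 (D = ((6*28)*(-5))*5 = (168*(-5))*5 = -840*5 = -4200)
N((-107 - 27)*(-106 + D)) + 40929 = 34/(((-107 - 27)*(-106 - 4200))) + 40929 = 34/((-134*(-4306))) + 40929 = 34/577004 + 40929 = 34*(1/577004) + 40929 = 17/288502 + 40929 = 11808098375/288502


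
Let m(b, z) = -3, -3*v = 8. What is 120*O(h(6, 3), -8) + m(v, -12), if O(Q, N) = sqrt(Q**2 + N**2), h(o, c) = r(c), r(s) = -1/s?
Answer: -3 + 40*sqrt(577) ≈ 957.83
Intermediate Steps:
v = -8/3 (v = -1/3*8 = -8/3 ≈ -2.6667)
h(o, c) = -1/c
O(Q, N) = sqrt(N**2 + Q**2)
120*O(h(6, 3), -8) + m(v, -12) = 120*sqrt((-8)**2 + (-1/3)**2) - 3 = 120*sqrt(64 + (-1*1/3)**2) - 3 = 120*sqrt(64 + (-1/3)**2) - 3 = 120*sqrt(64 + 1/9) - 3 = 120*sqrt(577/9) - 3 = 120*(sqrt(577)/3) - 3 = 40*sqrt(577) - 3 = -3 + 40*sqrt(577)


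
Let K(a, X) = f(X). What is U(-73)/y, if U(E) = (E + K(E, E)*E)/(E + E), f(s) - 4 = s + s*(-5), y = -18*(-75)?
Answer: 11/100 ≈ 0.11000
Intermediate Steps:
y = 1350
f(s) = 4 - 4*s (f(s) = 4 + (s + s*(-5)) = 4 + (s - 5*s) = 4 - 4*s)
K(a, X) = 4 - 4*X
U(E) = (E + E*(4 - 4*E))/(2*E) (U(E) = (E + (4 - 4*E)*E)/(E + E) = (E + E*(4 - 4*E))/((2*E)) = (E + E*(4 - 4*E))*(1/(2*E)) = (E + E*(4 - 4*E))/(2*E))
U(-73)/y = (5/2 - 2*(-73))/1350 = (5/2 + 146)*(1/1350) = (297/2)*(1/1350) = 11/100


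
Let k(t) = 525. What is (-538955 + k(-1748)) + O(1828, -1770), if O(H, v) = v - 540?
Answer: -540740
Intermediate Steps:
O(H, v) = -540 + v
(-538955 + k(-1748)) + O(1828, -1770) = (-538955 + 525) + (-540 - 1770) = -538430 - 2310 = -540740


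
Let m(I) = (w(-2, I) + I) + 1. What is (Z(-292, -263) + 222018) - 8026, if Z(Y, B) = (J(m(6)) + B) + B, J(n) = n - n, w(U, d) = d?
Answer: 213466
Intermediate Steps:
m(I) = 1 + 2*I (m(I) = (I + I) + 1 = 2*I + 1 = 1 + 2*I)
J(n) = 0
Z(Y, B) = 2*B (Z(Y, B) = (0 + B) + B = B + B = 2*B)
(Z(-292, -263) + 222018) - 8026 = (2*(-263) + 222018) - 8026 = (-526 + 222018) - 8026 = 221492 - 8026 = 213466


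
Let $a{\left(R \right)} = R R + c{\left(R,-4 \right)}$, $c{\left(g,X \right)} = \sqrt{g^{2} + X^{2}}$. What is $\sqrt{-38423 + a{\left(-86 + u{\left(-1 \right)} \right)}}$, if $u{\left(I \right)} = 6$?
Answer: $\sqrt{-32023 + 4 \sqrt{401}} \approx 178.73 i$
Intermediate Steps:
$c{\left(g,X \right)} = \sqrt{X^{2} + g^{2}}$
$a{\left(R \right)} = R^{2} + \sqrt{16 + R^{2}}$ ($a{\left(R \right)} = R R + \sqrt{\left(-4\right)^{2} + R^{2}} = R^{2} + \sqrt{16 + R^{2}}$)
$\sqrt{-38423 + a{\left(-86 + u{\left(-1 \right)} \right)}} = \sqrt{-38423 + \left(\left(-86 + 6\right)^{2} + \sqrt{16 + \left(-86 + 6\right)^{2}}\right)} = \sqrt{-38423 + \left(\left(-80\right)^{2} + \sqrt{16 + \left(-80\right)^{2}}\right)} = \sqrt{-38423 + \left(6400 + \sqrt{16 + 6400}\right)} = \sqrt{-38423 + \left(6400 + \sqrt{6416}\right)} = \sqrt{-38423 + \left(6400 + 4 \sqrt{401}\right)} = \sqrt{-32023 + 4 \sqrt{401}}$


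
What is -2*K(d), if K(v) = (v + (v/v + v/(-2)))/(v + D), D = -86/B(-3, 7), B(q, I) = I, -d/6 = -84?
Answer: -1771/1721 ≈ -1.0291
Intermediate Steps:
d = 504 (d = -6*(-84) = 504)
D = -86/7 ≈ -12.286
K(v) = (1 + v/2)/(-86/7 + v) (K(v) = (v + (v/v + v/(-2)))/(v - 86/7) = (v + (1 + v*(-1/2)))/(-86/7 + v) = (v + (1 - v/2))/(-86/7 + v) = (1 + v/2)/(-86/7 + v))
-2*K(d) = -7*(2 + 504)/(-86 + 7*504) = -7*506/(-86 + 3528) = -7*506/3442 = -2*1771/3442 = -1771/1721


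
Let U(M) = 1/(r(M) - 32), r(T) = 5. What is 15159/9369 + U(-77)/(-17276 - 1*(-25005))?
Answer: 117163564/72413001 ≈ 1.6180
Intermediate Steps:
U(M) = -1/27 (U(M) = 1/(5 - 32) = 1/(-27) = -1/27)
15159/9369 + U(-77)/(-17276 - 1*(-25005)) = 15159/9369 - 1/(27*(-17276 - 1*(-25005))) = 15159*(1/9369) - 1/(27*(-17276 + 25005)) = 5053/3123 - 1/27/7729 = 5053/3123 - 1/27*1/7729 = 5053/3123 - 1/208683 = 117163564/72413001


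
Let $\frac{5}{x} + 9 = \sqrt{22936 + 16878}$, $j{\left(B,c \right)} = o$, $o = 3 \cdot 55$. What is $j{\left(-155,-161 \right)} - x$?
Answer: $\frac{6555900}{39733} - \frac{5 \sqrt{39814}}{39733} \approx 164.97$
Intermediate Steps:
$o = 165$
$j{\left(B,c \right)} = 165$
$x = \frac{5}{-9 + \sqrt{39814}}$ ($x = \frac{5}{-9 + \sqrt{22936 + 16878}} = \frac{5}{-9 + \sqrt{39814}} \approx 0.026242$)
$j{\left(-155,-161 \right)} - x = 165 - \left(\frac{45}{39733} + \frac{5 \sqrt{39814}}{39733}\right) = \frac{6555900}{39733} - \frac{5 \sqrt{39814}}{39733}$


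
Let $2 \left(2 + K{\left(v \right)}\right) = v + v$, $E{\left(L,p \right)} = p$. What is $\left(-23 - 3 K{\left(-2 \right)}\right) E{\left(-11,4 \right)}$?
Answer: $-44$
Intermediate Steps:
$K{\left(v \right)} = -2 + v$ ($K{\left(v \right)} = -2 + \frac{v + v}{2} = -2 + \frac{2 v}{2} = -2 + v$)
$\left(-23 - 3 K{\left(-2 \right)}\right) E{\left(-11,4 \right)} = \left(-23 - 3 \left(-2 - 2\right)\right) 4 = \left(-23 - -12\right) 4 = \left(-23 + 12\right) 4 = \left(-11\right) 4 = -44$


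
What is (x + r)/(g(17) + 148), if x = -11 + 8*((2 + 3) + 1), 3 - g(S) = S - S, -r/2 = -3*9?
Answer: 91/151 ≈ 0.60265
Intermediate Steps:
r = 54 (r = -(-6)*9 = -2*(-27) = 54)
g(S) = 3 (g(S) = 3 - (S - S) = 3 - 1*0 = 3 + 0 = 3)
x = 37 (x = -11 + 8*(5 + 1) = -11 + 8*6 = -11 + 48 = 37)
(x + r)/(g(17) + 148) = (37 + 54)/(3 + 148) = 91/151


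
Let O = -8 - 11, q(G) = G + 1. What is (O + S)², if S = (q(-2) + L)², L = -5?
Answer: 289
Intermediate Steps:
q(G) = 1 + G
S = 36 (S = ((1 - 2) - 5)² = (-1 - 5)² = (-6)² = 36)
O = -19
(O + S)² = (-19 + 36)² = 17² = 289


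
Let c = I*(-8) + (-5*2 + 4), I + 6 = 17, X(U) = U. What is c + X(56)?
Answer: -38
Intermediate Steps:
I = 11 (I = -6 + 17 = 11)
c = -94 (c = 11*(-8) + (-5*2 + 4) = -88 + (-10 + 4) = -88 - 6 = -94)
c + X(56) = -94 + 56 = -38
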